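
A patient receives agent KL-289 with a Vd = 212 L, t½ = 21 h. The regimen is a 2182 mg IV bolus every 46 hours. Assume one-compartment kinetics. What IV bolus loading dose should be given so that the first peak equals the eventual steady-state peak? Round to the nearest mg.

f = (1/2)^(46/21) ≈ 0.219079; accumulation ratio R = 1/(1−f) ≈ 1.28054.
Loading dose to hit Cmax,ss on first dose: D_load = D_maint·R ≈ 2182 × 1.28054 ≈ 2794.14 mg.

2794 mg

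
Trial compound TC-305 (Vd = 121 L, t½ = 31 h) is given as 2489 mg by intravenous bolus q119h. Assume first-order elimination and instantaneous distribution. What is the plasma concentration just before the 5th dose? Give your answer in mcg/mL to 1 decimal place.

f = (1/2)^(τ/t½) = (1/2)^(119/31) ≈ 0.0699.
C₀ = D/Vd = 2489/121 ≈ 20.570 mcg/mL.
Before the 5th dose, 4 doses have been given. Superposition: Cmin = C₀·(f + f² + … + f^4).
≈ 20.570 × (0.0699 + 0.0049 + 0.0003 + 0.0000) ≈ 20.570 × 0.0751 ≈ 1.545 mcg/mL.

1.5 mcg/mL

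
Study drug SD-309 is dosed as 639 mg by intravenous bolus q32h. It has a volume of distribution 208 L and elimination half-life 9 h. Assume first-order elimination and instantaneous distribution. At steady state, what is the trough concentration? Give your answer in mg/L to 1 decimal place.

0.3 mg/L

τ/t½ = 32/9 ≈ 3.5556, so fraction remaining f = (1/2)^(32/9) ≈ 0.0850.
At steady state, accumulation factor R = 1/(1 − e^(−kτ)) ≈ 1.0929.
Single-dose peak C₀ = D/Vd = 639/208 ≈ 3.072 mg/L.
Cmax,ss = C₀/(1 − f) ≈ 3.072/0.9150 ≈ 3.357 mg/L.
Steady-state trough Cmin,ss = Cmax,ss·f ≈ 3.357 × 0.0850 ≈ 0.285 mg/L.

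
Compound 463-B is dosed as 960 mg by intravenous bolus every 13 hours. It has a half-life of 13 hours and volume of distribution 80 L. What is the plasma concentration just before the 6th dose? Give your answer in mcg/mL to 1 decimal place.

f = (1/2)^(τ/t½) = (1/2)^(13/13) ≈ 0.5000.
C₀ = D/Vd = 960/80 ≈ 12.000 mcg/mL.
Before the 6th dose, 5 doses have been given. Superposition: Cmin = C₀·(f + f² + … + f^5).
≈ 12.000 × (0.5000 + 0.2500 + 0.1250 + 0.0625 + 0.0313) ≈ 12.000 × 0.9688 ≈ 11.626 mcg/mL.

11.6 mcg/mL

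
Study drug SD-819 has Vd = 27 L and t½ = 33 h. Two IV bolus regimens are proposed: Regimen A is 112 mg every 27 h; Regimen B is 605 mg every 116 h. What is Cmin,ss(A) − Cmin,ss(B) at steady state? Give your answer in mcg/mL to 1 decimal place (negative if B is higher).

3.3 mcg/mL

Regimen A: f = (1/2)^(27/33) ≈ 0.5672; Cmin,ss = (112/27)·f/(1−f) ≈ 5.436 mcg/mL.
Regimen B: f = (1/2)^(116/33) ≈ 0.0875; Cmin,ss = (605/27)·f/(1−f) ≈ 2.149 mcg/mL.
Difference ≈ 5.436 − 2.149 ≈ 3.287 mcg/mL.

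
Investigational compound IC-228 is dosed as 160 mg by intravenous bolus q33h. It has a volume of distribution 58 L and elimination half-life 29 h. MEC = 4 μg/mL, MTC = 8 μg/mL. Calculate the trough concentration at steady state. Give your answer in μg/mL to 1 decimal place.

2.3 μg/mL

k = ln2/t½ = ln2/29 ≈ 0.023902 h⁻¹; fraction remaining f = e^(−kτ) = e^(−0.023902×33) ≈ 0.4544.
Single-dose peak C₀ = D/Vd = 160/58 ≈ 2.759 μg/mL.
Steady-state trough Cmin,ss = C₀·f/(1−f) ≈ 2.759 × 0.4544/0.5456 ≈ 2.298 μg/mL.
Trough 2.3 μg/mL vs MEC 4 μg/mL: subtherapeutic.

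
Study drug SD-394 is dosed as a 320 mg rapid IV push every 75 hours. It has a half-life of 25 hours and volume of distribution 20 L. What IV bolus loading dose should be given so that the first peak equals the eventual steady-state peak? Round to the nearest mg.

366 mg

f = (1/2)^(75/25) ≈ 0.125000; accumulation ratio R = 1/(1−f) ≈ 1.14286.
Loading dose to hit Cmax,ss on first dose: D_load = D_maint·R ≈ 320 × 1.14286 ≈ 365.72 mg.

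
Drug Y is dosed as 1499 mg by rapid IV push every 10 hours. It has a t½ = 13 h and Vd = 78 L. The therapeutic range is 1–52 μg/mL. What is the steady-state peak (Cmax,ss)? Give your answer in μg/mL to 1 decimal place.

k = ln2/t½ = ln2/13 ≈ 0.053319 h⁻¹; fraction remaining f = e^(−kτ) = e^(−0.053319×10) ≈ 0.5867.
At steady state, accumulation factor R = 1/(1 − e^(−kτ)) ≈ 2.4195.
Each bolus raises the concentration by D/Vd = 1499/78 ≈ 19.218 μg/mL.
Steady-state peak Cmax,ss = C₀·R ≈ 19.218 × 2.4195 ≈ 46.498 μg/mL.
Peak 46.5 μg/mL vs MTC 52 μg/mL: below toxic threshold.

46.5 μg/mL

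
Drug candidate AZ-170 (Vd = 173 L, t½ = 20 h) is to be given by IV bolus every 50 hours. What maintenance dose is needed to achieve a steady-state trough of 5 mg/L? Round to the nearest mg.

τ/t½ = 50/20 ≈ 2.5, so f = (1/2)^(50/20) ≈ 0.176777.
Cmin,ss = (D/Vd)·f/(1−f), so D = Cmin,ss·Vd·(1−f)/f.
D = 5 × 173 × (1−f)/f ≈ 5 × 173 × 4.65684 ≈ 4028.17 mg.

4028 mg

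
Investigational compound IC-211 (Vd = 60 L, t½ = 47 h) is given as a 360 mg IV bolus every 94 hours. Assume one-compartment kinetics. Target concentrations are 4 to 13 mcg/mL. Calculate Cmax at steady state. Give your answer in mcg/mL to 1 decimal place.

8.0 mcg/mL

The dosing interval is 2 half-lives, so f = 2^(−2) = 0.25.
At steady state, R = 1/(1 − 0.25) = 4/3.
Single-dose peak C₀ = D/Vd = 360/60 = 6 mcg/mL.
Steady-state peak Cmax,ss = C₀·R = 6 × 4/3 ≈ 8.000 mcg/mL.
Peak 8.0 mcg/mL vs MTC 13 mcg/mL: below toxic threshold.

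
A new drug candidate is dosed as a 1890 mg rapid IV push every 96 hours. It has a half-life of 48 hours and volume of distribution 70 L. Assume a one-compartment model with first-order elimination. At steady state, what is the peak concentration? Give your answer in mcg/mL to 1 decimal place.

τ = 96 h = 2 half-lives, so f = (1/2)^2 = 0.25.
Accumulation ratio R = 1/(1 − f) = 1/0.75 = 4/3.
Single-dose peak C₀ = D/Vd = 1890/70 = 27 mcg/mL.
Steady-state peak Cmax,ss = C₀·R = 27 × 4/3 ≈ 36.000 mcg/mL.

36.0 mcg/mL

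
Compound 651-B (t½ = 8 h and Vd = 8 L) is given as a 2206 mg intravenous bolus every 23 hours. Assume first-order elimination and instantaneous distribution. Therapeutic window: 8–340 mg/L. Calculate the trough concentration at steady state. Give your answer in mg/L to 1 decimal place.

43.5 mg/L

Over one 23-h interval, 23/8 ≈ 2.875 half-lives elapse, leaving f ≈ 0.1363 of each dose.
Each bolus raises the concentration by D/Vd = 2206/8 ≈ 275.750 mg/L.
Steady-state trough Cmin,ss = C₀·f/(1−f) ≈ 275.750 × 0.1363/0.8637 ≈ 43.516 mg/L.
Trough 43.5 mg/L vs MEC 8 mg/L: adequate.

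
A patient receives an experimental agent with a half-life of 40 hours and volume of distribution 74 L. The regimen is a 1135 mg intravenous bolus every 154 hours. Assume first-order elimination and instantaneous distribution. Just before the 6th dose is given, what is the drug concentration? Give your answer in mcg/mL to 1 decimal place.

f = (1/2)^(τ/t½) = (1/2)^(154/40) ≈ 0.0693.
C₀ = D/Vd = 1135/74 ≈ 15.338 mcg/mL.
Before the 6th dose, 5 doses have been given. Superposition: Cmin = C₀·(f + f² + … + f^5).
≈ 15.338 × (0.0693 + 0.0048 + 0.0003 + 0.0000 + 0.0000) ≈ 15.338 × 0.0744 ≈ 1.141 mcg/mL.

1.1 mcg/mL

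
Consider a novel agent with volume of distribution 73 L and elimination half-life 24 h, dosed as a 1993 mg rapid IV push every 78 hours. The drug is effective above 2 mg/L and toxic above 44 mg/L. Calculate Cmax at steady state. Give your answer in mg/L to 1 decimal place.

30.5 mg/L

Over one 78-h interval, 78/24 ≈ 3.25 half-lives elapse, leaving f ≈ 0.1051 of each dose.
At steady state, accumulation factor R = 1/(1 − e^(−kτ)) ≈ 1.1174.
Each bolus raises the concentration by D/Vd = 1993/73 ≈ 27.301 mg/L.
Steady-state peak Cmax,ss = C₀·R ≈ 27.301 × 1.1174 ≈ 30.506 mg/L.
Peak 30.5 mg/L vs MTC 44 mg/L: below toxic threshold.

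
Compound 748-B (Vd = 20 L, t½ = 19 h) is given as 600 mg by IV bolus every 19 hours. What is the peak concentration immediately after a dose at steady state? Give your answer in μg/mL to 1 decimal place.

τ = 19 h = 1 half-life, so f = (1/2)^1 = 0.5.
At steady state, R = 1/(1 − 0.5) = 2/1.
Single-dose peak C₀ = D/Vd = 600/20 = 30 μg/mL.
Steady-state peak Cmax,ss = C₀·R = 30 × 2/1 ≈ 60.000 μg/mL.

60.0 μg/mL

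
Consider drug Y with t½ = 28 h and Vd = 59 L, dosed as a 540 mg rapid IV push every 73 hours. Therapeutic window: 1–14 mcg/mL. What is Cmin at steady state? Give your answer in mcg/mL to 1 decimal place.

Over one 73-h interval, 73/28 ≈ 2.6071 half-lives elapse, leaving f ≈ 0.1641 of each dose.
Each bolus raises the concentration by D/Vd = 540/59 ≈ 9.153 mcg/mL.
Steady-state trough Cmin,ss = C₀·f/(1−f) ≈ 9.153 × 0.1641/0.8359 ≈ 1.797 mcg/mL.
Trough 1.8 mcg/mL vs MEC 1 mcg/mL: adequate.

1.8 mcg/mL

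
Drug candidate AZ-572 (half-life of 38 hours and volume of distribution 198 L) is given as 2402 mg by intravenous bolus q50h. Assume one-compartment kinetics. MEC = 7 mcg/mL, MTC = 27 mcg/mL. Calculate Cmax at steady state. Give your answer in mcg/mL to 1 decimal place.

Over one 50-h interval, 50/38 ≈ 1.3158 half-lives elapse, leaving f ≈ 0.4017 of each dose.
At steady state, accumulation factor R = 1/(1 − e^(−kτ)) ≈ 1.6714.
Each bolus raises the concentration by D/Vd = 2402/198 ≈ 12.131 mcg/mL.
Cmax,ss = C₀/(1 − f) ≈ 12.131/0.5983 ≈ 20.276 mcg/mL.
Peak 20.3 mcg/mL vs MTC 27 mcg/mL: below toxic threshold.

20.3 mcg/mL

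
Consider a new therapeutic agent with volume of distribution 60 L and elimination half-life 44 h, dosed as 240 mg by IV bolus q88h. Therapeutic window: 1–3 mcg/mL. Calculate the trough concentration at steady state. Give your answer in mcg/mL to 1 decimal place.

The dosing interval is 2 half-lives, so f = 2^(−2) = 0.25.
At steady state, R = 1/(1 − 0.25) = 4/3.
Single-dose peak C₀ = D/Vd = 240/60 = 4 mcg/mL.
Steady-state peak Cmax,ss = C₀·R = 4 × 4/3 ≈ 5.333 mcg/mL.
Steady-state trough Cmin,ss = Cmax,ss·f ≈ 5.333 × 0.25 ≈ 1.333 mcg/mL.
Trough 1.3 mcg/mL vs MEC 1 mcg/mL: adequate.

1.3 mcg/mL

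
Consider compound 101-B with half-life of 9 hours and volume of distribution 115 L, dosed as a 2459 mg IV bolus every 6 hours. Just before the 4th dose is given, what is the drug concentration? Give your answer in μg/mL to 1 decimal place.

f = (1/2)^(τ/t½) = (1/2)^(6/9) ≈ 0.6300.
C₀ = D/Vd = 2459/115 ≈ 21.383 μg/mL.
Before the 4th dose, 3 doses have been given. Superposition: Cmin = C₀·(f + f² + … + f^3).
≈ 21.383 × (0.6300 + 0.3969 + 0.2500) ≈ 21.383 × 1.2769 ≈ 27.304 μg/mL.

27.3 μg/mL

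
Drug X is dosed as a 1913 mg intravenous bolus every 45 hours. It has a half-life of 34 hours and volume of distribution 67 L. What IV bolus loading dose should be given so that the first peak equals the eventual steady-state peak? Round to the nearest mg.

f = (1/2)^(45/34) ≈ 0.399556; accumulation ratio R = 1/(1−f) ≈ 1.66543.
Loading dose to hit Cmax,ss on first dose: D_load = D_maint·R ≈ 1913 × 1.66543 ≈ 3185.97 mg.

3186 mg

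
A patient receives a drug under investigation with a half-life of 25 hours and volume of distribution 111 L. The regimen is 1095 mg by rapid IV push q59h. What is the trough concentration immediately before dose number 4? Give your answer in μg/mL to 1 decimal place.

2.4 μg/mL

f = (1/2)^(τ/t½) = (1/2)^(59/25) ≈ 0.1948.
C₀ = D/Vd = 1095/111 ≈ 9.865 μg/mL.
Before the 4th dose, 3 doses have been given. Superposition: Cmin = C₀·(f + f² + … + f^3).
≈ 9.865 × (0.1948 + 0.0379 + 0.0074) ≈ 9.865 × 0.2401 ≈ 2.369 μg/mL.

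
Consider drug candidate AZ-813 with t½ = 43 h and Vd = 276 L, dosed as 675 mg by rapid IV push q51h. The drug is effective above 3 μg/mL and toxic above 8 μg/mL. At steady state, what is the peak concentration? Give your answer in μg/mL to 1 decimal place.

τ/t½ = 51/43 ≈ 1.186, so fraction remaining f = (1/2)^(51/43) ≈ 0.4395.
Accumulation ratio R = 1/(1 − f) ≈ 1/0.5605 ≈ 1.7841.
Each bolus raises the concentration by D/Vd = 675/276 ≈ 2.446 μg/mL.
Cmax,ss = C₀/(1 − f) ≈ 2.446/0.5605 ≈ 4.364 μg/mL.
Peak 4.4 μg/mL vs MTC 8 μg/mL: below toxic threshold.

4.4 μg/mL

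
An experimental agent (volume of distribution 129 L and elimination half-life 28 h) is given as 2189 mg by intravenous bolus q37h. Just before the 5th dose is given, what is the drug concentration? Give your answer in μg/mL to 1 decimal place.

f = (1/2)^(τ/t½) = (1/2)^(37/28) ≈ 0.4001.
C₀ = D/Vd = 2189/129 ≈ 16.969 μg/mL.
Before the 5th dose, 4 doses have been given. Superposition: Cmin = C₀·(f + f² + … + f^4).
≈ 16.969 × (0.4001 + 0.1601 + 0.0640 + 0.0256) ≈ 16.969 × 0.6498 ≈ 11.026 μg/mL.

11.0 μg/mL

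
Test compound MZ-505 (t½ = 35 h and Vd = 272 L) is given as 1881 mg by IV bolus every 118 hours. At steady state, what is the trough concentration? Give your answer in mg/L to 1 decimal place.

0.7 mg/L

Over one 118-h interval, 118/35 ≈ 3.3714 half-lives elapse, leaving f ≈ 0.0966 of each dose.
Single-dose peak C₀ = D/Vd = 1881/272 ≈ 6.915 mg/L.
Steady-state trough Cmin,ss = C₀·f/(1−f) ≈ 6.915 × 0.0966/0.9034 ≈ 0.739 mg/L.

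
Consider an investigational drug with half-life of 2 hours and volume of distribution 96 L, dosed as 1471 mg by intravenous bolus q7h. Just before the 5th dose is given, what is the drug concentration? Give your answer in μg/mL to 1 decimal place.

1.5 μg/mL

f = (1/2)^(τ/t½) = (1/2)^(7/2) ≈ 0.0884.
C₀ = D/Vd = 1471/96 ≈ 15.323 μg/mL.
Before the 5th dose, 4 doses have been given. Superposition: Cmin = C₀·(f + f² + … + f^4).
≈ 15.323 × (0.0884 + 0.0078 + 0.0007 + 0.0001) ≈ 15.323 × 0.0970 ≈ 1.486 μg/mL.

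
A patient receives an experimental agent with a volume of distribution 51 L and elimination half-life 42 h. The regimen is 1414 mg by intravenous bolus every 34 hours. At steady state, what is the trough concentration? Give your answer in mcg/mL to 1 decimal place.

k = ln2/t½ = ln2/42 ≈ 0.016504 h⁻¹; fraction remaining f = e^(−kτ) = e^(−0.016504×34) ≈ 0.5706.
Accumulation ratio R = 1/(1 − f) ≈ 1/0.4294 ≈ 2.3288.
Single-dose peak C₀ = D/Vd = 1414/51 ≈ 27.725 mcg/mL.
Steady-state peak Cmax,ss = C₀·R ≈ 27.725 × 2.3288 ≈ 64.566 mcg/mL.
One interval later, Cmin,ss = Cmax,ss·e^(−kτ) ≈ 64.566 × 0.5706 ≈ 36.841 mcg/mL.

36.8 mcg/mL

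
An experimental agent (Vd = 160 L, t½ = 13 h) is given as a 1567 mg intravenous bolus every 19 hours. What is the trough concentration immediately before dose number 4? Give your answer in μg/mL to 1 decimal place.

5.3 μg/mL

f = (1/2)^(τ/t½) = (1/2)^(19/13) ≈ 0.3631.
C₀ = D/Vd = 1567/160 ≈ 9.794 μg/mL.
Before the 4th dose, 3 doses have been given. Superposition: Cmin = C₀·(f + f² + … + f^3).
≈ 9.794 × (0.3631 + 0.1318 + 0.0479) ≈ 9.794 × 0.5428 ≈ 5.316 μg/mL.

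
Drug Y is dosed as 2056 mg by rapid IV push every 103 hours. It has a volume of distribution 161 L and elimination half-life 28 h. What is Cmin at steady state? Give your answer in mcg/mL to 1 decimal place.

τ/t½ = 103/28 ≈ 3.6786, so fraction remaining f = (1/2)^(103/28) ≈ 0.0781.
Accumulation ratio R = 1/(1 − f) ≈ 1/0.9219 ≈ 1.0847.
Single-dose peak C₀ = D/Vd = 2056/161 ≈ 12.770 mcg/mL.
Cmax,ss = C₀/(1 − f) ≈ 12.770/0.9219 ≈ 13.852 mcg/mL.
One interval later, Cmin,ss = Cmax,ss·e^(−kτ) ≈ 13.852 × 0.0781 ≈ 1.082 mcg/mL.

1.1 mcg/mL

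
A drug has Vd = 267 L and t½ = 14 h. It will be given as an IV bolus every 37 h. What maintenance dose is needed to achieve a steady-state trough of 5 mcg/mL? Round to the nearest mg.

τ/t½ = 37/14 ≈ 2.6429, so f = (1/2)^(37/14) ≈ 0.160111.
Cmin,ss = (D/Vd)·f/(1−f), so D = Cmin,ss·Vd·(1−f)/f.
D = 5 × 267 × (1−f)/f ≈ 5 × 267 × 5.24567 ≈ 7002.97 mg.

7003 mg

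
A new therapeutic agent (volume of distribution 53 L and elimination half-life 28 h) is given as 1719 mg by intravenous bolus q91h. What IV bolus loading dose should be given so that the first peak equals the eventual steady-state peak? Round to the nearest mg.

f = (1/2)^(91/28) ≈ 0.105112; accumulation ratio R = 1/(1−f) ≈ 1.11746.
Loading dose to hit Cmax,ss on first dose: D_load = D_maint·R ≈ 1719 × 1.11746 ≈ 1920.91 mg.

1921 mg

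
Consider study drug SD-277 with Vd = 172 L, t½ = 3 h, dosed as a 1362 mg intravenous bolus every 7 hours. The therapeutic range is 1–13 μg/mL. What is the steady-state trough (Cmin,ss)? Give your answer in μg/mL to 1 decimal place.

2.0 μg/mL

τ/t½ = 7/3 ≈ 2.3333, so fraction remaining f = (1/2)^(7/3) ≈ 0.1984.
Accumulation ratio R = 1/(1 − f) ≈ 1/0.8016 ≈ 1.2475.
Each bolus raises the concentration by D/Vd = 1362/172 ≈ 7.919 μg/mL.
Steady-state peak Cmax,ss = C₀·R ≈ 7.919 × 1.2475 ≈ 9.879 μg/mL.
Steady-state trough Cmin,ss = Cmax,ss·f ≈ 9.879 × 0.1984 ≈ 1.960 μg/mL.
Trough 2.0 μg/mL vs MEC 1 μg/mL: adequate.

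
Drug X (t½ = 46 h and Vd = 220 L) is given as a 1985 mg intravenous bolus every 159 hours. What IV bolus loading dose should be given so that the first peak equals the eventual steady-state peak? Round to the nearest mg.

2184 mg

f = (1/2)^(159/46) ≈ 0.091093; accumulation ratio R = 1/(1−f) ≈ 1.10022.
Loading dose to hit Cmax,ss on first dose: D_load = D_maint·R ≈ 1985 × 1.10022 ≈ 2183.94 mg.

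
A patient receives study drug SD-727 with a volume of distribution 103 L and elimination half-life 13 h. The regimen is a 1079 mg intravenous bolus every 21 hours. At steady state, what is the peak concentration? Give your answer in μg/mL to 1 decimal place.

k = ln2/t½ = ln2/13 ≈ 0.053319 h⁻¹; fraction remaining f = e^(−kτ) = e^(−0.053319×21) ≈ 0.3264.
At steady state, accumulation factor R = 1/(1 − e^(−kτ)) ≈ 1.4846.
Each bolus raises the concentration by D/Vd = 1079/103 ≈ 10.476 μg/mL.
Steady-state peak Cmax,ss = C₀·R ≈ 10.476 × 1.4846 ≈ 15.553 μg/mL.

15.6 μg/mL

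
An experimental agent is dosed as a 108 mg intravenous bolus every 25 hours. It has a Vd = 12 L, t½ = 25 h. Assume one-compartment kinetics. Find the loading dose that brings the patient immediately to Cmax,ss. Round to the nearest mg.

f = (1/2)^(25/25) ≈ 0.500000; accumulation ratio R = 1/(1−f) ≈ 2.00000.
Loading dose to hit Cmax,ss on first dose: D_load = D_maint·R ≈ 108 × 2.00000 ≈ 216.00 mg.

216 mg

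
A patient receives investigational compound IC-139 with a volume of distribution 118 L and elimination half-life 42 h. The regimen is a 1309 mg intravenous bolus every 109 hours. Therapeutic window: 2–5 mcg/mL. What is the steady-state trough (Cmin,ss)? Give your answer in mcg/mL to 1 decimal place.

k = ln2/t½ = ln2/42 ≈ 0.016504 h⁻¹; fraction remaining f = e^(−kτ) = e^(−0.016504×109) ≈ 0.1655.
At steady state, accumulation factor R = 1/(1 − e^(−kτ)) ≈ 1.1983.
Single-dose peak C₀ = D/Vd = 1309/118 ≈ 11.093 mcg/mL.
Cmax,ss = C₀/(1 − f) ≈ 11.093/0.8345 ≈ 13.293 mcg/mL.
One interval later, Cmin,ss = Cmax,ss·e^(−kτ) ≈ 13.293 × 0.1655 ≈ 2.200 mcg/mL.
Trough 2.2 mcg/mL vs MEC 2 mcg/mL: adequate.

2.2 mcg/mL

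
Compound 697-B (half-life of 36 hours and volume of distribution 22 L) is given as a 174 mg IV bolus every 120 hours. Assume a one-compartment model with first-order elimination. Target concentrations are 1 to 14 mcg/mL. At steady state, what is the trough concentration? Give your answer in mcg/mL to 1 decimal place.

k = ln2/t½ = ln2/36 ≈ 0.019254 h⁻¹; fraction remaining f = e^(−kτ) = e^(−0.019254×120) ≈ 0.0992.
Accumulation ratio R = 1/(1 − f) ≈ 1/0.9008 ≈ 1.1101.
Each bolus raises the concentration by D/Vd = 174/22 ≈ 7.909 mcg/mL.
Steady-state peak Cmax,ss = C₀·R ≈ 7.909 × 1.1101 ≈ 8.780 mcg/mL.
One interval later, Cmin,ss = Cmax,ss·e^(−kτ) ≈ 8.780 × 0.0992 ≈ 0.871 mcg/mL.
Trough 0.9 mcg/mL vs MEC 1 mcg/mL: subtherapeutic.

0.9 mcg/mL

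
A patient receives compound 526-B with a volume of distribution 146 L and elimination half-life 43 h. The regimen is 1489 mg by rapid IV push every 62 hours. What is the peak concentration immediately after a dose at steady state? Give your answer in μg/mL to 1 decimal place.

16.1 μg/mL

k = ln2/t½ = ln2/43 ≈ 0.016120 h⁻¹; fraction remaining f = e^(−kτ) = e^(−0.016120×62) ≈ 0.3681.
At steady state, accumulation factor R = 1/(1 − e^(−kτ)) ≈ 1.5825.
Each bolus raises the concentration by D/Vd = 1489/146 ≈ 10.199 μg/mL.
Cmax,ss = C₀/(1 − f) ≈ 10.199/0.6319 ≈ 16.140 μg/mL.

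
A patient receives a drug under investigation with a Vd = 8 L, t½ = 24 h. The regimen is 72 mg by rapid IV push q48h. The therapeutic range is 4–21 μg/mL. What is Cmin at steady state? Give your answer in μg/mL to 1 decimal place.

3.0 μg/mL

τ = 48 h = 2 half-lives, so f = (1/2)^2 = 0.25.
Accumulation ratio R = 1/(1 − f) = 1/0.75 = 4/3.
Single-dose peak C₀ = D/Vd = 72/8 = 9 μg/mL.
Steady-state peak Cmax,ss = C₀·R = 9 × 4/3 ≈ 12.000 μg/mL.
Steady-state trough Cmin,ss = Cmax,ss·f ≈ 12.000 × 0.25 ≈ 3.000 μg/mL.
Trough 3.0 μg/mL vs MEC 4 μg/mL: subtherapeutic.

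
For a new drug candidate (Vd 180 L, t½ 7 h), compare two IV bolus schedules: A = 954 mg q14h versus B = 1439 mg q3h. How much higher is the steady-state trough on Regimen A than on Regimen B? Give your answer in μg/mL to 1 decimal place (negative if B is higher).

Regimen A: f = (1/2)^(14/7) ≈ 0.2500; Cmin,ss = (954/180)·f/(1−f) ≈ 1.767 μg/mL.
Regimen B: f = (1/2)^(3/7) ≈ 0.7430; Cmin,ss = (1439/180)·f/(1−f) ≈ 23.112 μg/mL.
Difference ≈ 1.767 − 23.112 ≈ -21.345 μg/mL.

-21.3 μg/mL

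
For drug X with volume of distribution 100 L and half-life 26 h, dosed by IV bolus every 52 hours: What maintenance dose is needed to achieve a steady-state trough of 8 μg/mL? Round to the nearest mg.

τ/t½ = 52/26 ≈ 2, so f = (1/2)^(52/26) ≈ 0.250000.
Cmin,ss = (D/Vd)·f/(1−f), so D = Cmin,ss·Vd·(1−f)/f.
D = 8 × 100 × (1−f)/f ≈ 8 × 100 × 3.00000 ≈ 2400.00 mg.

2400 mg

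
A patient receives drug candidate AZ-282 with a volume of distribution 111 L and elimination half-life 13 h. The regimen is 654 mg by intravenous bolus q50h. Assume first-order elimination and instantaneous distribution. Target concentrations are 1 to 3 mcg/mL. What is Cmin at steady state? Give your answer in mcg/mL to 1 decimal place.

0.4 mcg/mL

k = ln2/t½ = ln2/13 ≈ 0.053319 h⁻¹; fraction remaining f = e^(−kτ) = e^(−0.053319×50) ≈ 0.0695.
Accumulation ratio R = 1/(1 − f) ≈ 1/0.9305 ≈ 1.0747.
Single-dose peak C₀ = D/Vd = 654/111 ≈ 5.892 mcg/mL.
Steady-state peak Cmax,ss = C₀·R ≈ 5.892 × 1.0747 ≈ 6.332 mcg/mL.
One interval later, Cmin,ss = Cmax,ss·e^(−kτ) ≈ 6.332 × 0.0695 ≈ 0.440 mcg/mL.
Trough 0.4 mcg/mL vs MEC 1 mcg/mL: subtherapeutic.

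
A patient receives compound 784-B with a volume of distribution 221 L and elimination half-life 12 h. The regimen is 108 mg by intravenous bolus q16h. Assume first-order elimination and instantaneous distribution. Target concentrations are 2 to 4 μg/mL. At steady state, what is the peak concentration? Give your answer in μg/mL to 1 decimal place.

0.8 μg/mL

τ/t½ = 16/12 ≈ 1.3333, so fraction remaining f = (1/2)^(16/12) ≈ 0.3969.
At steady state, accumulation factor R = 1/(1 − e^(−kτ)) ≈ 1.6581.
Each bolus raises the concentration by D/Vd = 108/221 ≈ 0.489 μg/mL.
Steady-state peak Cmax,ss = C₀·R ≈ 0.489 × 1.6581 ≈ 0.811 μg/mL.
Peak 0.8 μg/mL vs MTC 4 μg/mL: below toxic threshold.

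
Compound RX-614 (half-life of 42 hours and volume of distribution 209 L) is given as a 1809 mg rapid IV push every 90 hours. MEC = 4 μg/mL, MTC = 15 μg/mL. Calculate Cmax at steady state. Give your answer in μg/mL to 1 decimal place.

Over one 90-h interval, 90/42 ≈ 2.1429 half-lives elapse, leaving f ≈ 0.2264 of each dose.
Accumulation ratio R = 1/(1 − f) ≈ 1/0.7736 ≈ 1.2927.
Single-dose peak C₀ = D/Vd = 1809/209 ≈ 8.656 μg/mL.
Steady-state peak Cmax,ss = C₀·R ≈ 8.656 × 1.2927 ≈ 11.190 μg/mL.
Peak 11.2 μg/mL vs MTC 15 μg/mL: below toxic threshold.

11.2 μg/mL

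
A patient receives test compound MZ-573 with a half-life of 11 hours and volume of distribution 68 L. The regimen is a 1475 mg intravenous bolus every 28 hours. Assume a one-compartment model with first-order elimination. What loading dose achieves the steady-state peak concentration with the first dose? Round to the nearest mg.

1780 mg

f = (1/2)^(28/11) ≈ 0.171294; accumulation ratio R = 1/(1−f) ≈ 1.20670.
Loading dose to hit Cmax,ss on first dose: D_load = D_maint·R ≈ 1475 × 1.20670 ≈ 1779.88 mg.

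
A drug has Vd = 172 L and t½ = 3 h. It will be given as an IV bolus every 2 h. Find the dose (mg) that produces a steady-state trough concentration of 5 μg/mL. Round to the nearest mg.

τ/t½ = 2/3 ≈ 0.66667, so f = (1/2)^(2/3) ≈ 0.629961.
Cmin,ss = (D/Vd)·f/(1−f), so D = Cmin,ss·Vd·(1−f)/f.
D = 5 × 172 × (1−f)/f ≈ 5 × 172 × 0.58740 ≈ 505.16 mg.

505 mg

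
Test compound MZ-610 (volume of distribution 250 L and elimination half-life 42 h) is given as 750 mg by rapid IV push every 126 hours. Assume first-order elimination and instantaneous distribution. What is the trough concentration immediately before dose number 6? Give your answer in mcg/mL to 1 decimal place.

0.4 mcg/mL

f = (1/2)^(τ/t½) = (1/2)^(126/42) ≈ 0.1250.
C₀ = D/Vd = 750/250 ≈ 3.000 mcg/mL.
Before the 6th dose, 5 doses have been given. Superposition: Cmin = C₀·(f + f² + … + f^5).
≈ 3.000 × (0.1250 + 0.0156 + 0.0020 + 0.0002 + 0.0000) ≈ 3.000 × 0.1428 ≈ 0.428 mcg/mL.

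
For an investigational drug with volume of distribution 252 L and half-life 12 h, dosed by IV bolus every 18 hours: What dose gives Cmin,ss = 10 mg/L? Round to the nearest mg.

τ/t½ = 18/12 ≈ 1.5, so f = (1/2)^(18/12) ≈ 0.353553.
Cmin,ss = (D/Vd)·f/(1−f), so D = Cmin,ss·Vd·(1−f)/f.
D = 10 × 252 × (1−f)/f ≈ 10 × 252 × 1.82843 ≈ 4607.64 mg.

4608 mg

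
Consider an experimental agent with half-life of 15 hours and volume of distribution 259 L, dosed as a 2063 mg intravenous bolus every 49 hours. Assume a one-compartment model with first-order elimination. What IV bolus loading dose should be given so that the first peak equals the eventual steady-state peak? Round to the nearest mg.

2302 mg

f = (1/2)^(49/15) ≈ 0.103905; accumulation ratio R = 1/(1−f) ≈ 1.11595.
Loading dose to hit Cmax,ss on first dose: D_load = D_maint·R ≈ 2063 × 1.11595 ≈ 2302.20 mg.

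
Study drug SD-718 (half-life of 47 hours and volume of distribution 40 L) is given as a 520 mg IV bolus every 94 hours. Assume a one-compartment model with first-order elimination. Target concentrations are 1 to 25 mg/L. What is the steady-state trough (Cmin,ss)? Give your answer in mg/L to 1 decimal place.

The dosing interval is 2 half-lives, so f = 2^(−2) = 0.25.
Accumulation ratio R = 1/(1 − f) = 1/0.75 = 4/3.
Single-dose peak C₀ = D/Vd = 520/40 = 13 mg/L.
Steady-state peak Cmax,ss = C₀·R = 13 × 4/3 ≈ 17.333 mg/L.
Steady-state trough Cmin,ss = Cmax,ss·f ≈ 17.333 × 0.25 ≈ 4.333 mg/L.
Trough 4.3 mg/L vs MEC 1 mg/L: adequate.

4.3 mg/L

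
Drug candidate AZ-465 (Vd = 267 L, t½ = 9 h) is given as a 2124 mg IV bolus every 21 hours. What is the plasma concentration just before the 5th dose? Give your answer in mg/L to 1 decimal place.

2.0 mg/L

f = (1/2)^(τ/t½) = (1/2)^(21/9) ≈ 0.1984.
C₀ = D/Vd = 2124/267 ≈ 7.955 mg/L.
Before the 5th dose, 4 doses have been given. Superposition: Cmin = C₀·(f + f² + … + f^4).
≈ 7.955 × (0.1984 + 0.0394 + 0.0078 + 0.0015) ≈ 7.955 × 0.2471 ≈ 1.966 mg/L.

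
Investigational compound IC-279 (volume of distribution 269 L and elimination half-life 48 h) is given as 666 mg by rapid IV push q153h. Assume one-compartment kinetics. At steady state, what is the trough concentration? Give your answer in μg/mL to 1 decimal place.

Over one 153-h interval, 153/48 ≈ 3.1875 half-lives elapse, leaving f ≈ 0.1098 of each dose.
Single-dose peak C₀ = D/Vd = 666/269 ≈ 2.476 μg/mL.
Steady-state trough Cmin,ss = C₀·f/(1−f) ≈ 2.476 × 0.1098/0.8902 ≈ 0.305 μg/mL.

0.3 μg/mL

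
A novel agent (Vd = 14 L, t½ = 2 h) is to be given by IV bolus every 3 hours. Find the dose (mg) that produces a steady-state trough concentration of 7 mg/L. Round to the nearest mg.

τ/t½ = 3/2 ≈ 1.5, so f = (1/2)^(3/2) ≈ 0.353553.
Cmin,ss = (D/Vd)·f/(1−f), so D = Cmin,ss·Vd·(1−f)/f.
D = 7 × 14 × (1−f)/f ≈ 7 × 14 × 1.82843 ≈ 179.19 mg.

179 mg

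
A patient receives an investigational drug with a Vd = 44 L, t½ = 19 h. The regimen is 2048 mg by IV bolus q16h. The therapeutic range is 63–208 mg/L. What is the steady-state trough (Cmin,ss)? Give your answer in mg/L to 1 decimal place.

τ/t½ = 16/19 ≈ 0.84211, so fraction remaining f = (1/2)^(16/19) ≈ 0.5578.
Accumulation ratio R = 1/(1 − f) ≈ 1/0.4422 ≈ 2.2614.
Each bolus raises the concentration by D/Vd = 2048/44 ≈ 46.545 mg/L.
Steady-state peak Cmax,ss = C₀·R ≈ 46.545 × 2.2614 ≈ 105.257 mg/L.
One interval later, Cmin,ss = Cmax,ss·e^(−kτ) ≈ 105.257 × 0.5578 ≈ 58.712 mg/L.
Trough 58.7 mg/L vs MEC 63 mg/L: subtherapeutic.

58.7 mg/L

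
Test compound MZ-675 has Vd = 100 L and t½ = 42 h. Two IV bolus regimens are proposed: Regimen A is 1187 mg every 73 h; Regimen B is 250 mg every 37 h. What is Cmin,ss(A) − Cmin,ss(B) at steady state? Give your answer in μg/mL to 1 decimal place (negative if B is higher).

Regimen A: f = (1/2)^(73/42) ≈ 0.2998; Cmin,ss = (1187/100)·f/(1−f) ≈ 5.082 μg/mL.
Regimen B: f = (1/2)^(37/42) ≈ 0.5430; Cmin,ss = (250/100)·f/(1−f) ≈ 2.970 μg/mL.
Difference ≈ 5.082 − 2.970 ≈ 2.112 μg/mL.

2.1 μg/mL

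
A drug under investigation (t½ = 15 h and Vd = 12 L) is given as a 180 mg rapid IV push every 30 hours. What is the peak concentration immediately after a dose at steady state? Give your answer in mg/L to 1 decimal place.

The dosing interval is 2 half-lives, so f = 2^(−2) = 0.25.
At steady state, R = 1/(1 − 0.25) = 4/3.
Single-dose peak C₀ = D/Vd = 180/12 = 15 mg/L.
Steady-state peak Cmax,ss = C₀·R = 15 × 4/3 ≈ 20.000 mg/L.

20.0 mg/L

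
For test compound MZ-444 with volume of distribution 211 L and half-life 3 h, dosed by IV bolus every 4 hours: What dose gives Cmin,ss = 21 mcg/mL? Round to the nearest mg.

τ/t½ = 4/3 ≈ 1.3333, so f = (1/2)^(4/3) ≈ 0.396850.
Cmin,ss = (D/Vd)·f/(1−f), so D = Cmin,ss·Vd·(1−f)/f.
D = 21 × 211 × (1−f)/f ≈ 21 × 211 × 1.51984 ≈ 6734.41 mg.

6734 mg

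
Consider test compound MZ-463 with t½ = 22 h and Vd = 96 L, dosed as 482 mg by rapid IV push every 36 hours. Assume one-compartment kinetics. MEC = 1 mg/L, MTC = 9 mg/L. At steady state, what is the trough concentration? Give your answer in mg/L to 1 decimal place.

Over one 36-h interval, 36/22 ≈ 1.6364 half-lives elapse, leaving f ≈ 0.3217 of each dose.
Single-dose peak C₀ = D/Vd = 482/96 ≈ 5.021 mg/L.
Steady-state trough Cmin,ss = C₀·f/(1−f) ≈ 5.021 × 0.3217/0.6783 ≈ 2.381 mg/L.
Trough 2.4 mg/L vs MEC 1 mg/L: adequate.

2.4 mg/L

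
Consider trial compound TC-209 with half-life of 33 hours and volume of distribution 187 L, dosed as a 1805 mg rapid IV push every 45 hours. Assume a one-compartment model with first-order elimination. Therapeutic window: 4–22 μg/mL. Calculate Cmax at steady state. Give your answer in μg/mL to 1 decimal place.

15.8 μg/mL

τ/t½ = 45/33 ≈ 1.3636, so fraction remaining f = (1/2)^(45/33) ≈ 0.3886.
At steady state, accumulation factor R = 1/(1 − e^(−kτ)) ≈ 1.6356.
Each bolus raises the concentration by D/Vd = 1805/187 ≈ 9.652 μg/mL.
Cmax,ss = C₀/(1 − f) ≈ 9.652/0.6114 ≈ 15.787 μg/mL.
Peak 15.8 μg/mL vs MTC 22 μg/mL: below toxic threshold.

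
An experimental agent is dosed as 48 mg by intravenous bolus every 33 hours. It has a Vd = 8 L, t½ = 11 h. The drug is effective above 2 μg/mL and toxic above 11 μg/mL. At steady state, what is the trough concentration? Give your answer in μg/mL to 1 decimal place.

0.9 μg/mL

The dosing interval is 3 half-lives, so f = 2^(−3) = 0.125.
Accumulation ratio R = 1/(1 − f) = 1/0.875 = 8/7.
Single-dose peak C₀ = D/Vd = 48/8 = 6 μg/mL.
Steady-state peak Cmax,ss = C₀·R = 6 × 8/7 ≈ 6.857 μg/mL.
Steady-state trough Cmin,ss = Cmax,ss·f ≈ 6.857 × 0.125 ≈ 0.857 μg/mL.
Trough 0.9 μg/mL vs MEC 2 μg/mL: subtherapeutic.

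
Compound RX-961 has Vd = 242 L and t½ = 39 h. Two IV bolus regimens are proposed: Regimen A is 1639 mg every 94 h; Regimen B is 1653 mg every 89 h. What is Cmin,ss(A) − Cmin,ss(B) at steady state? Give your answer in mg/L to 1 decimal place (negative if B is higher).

-0.2 mg/L

Regimen A: f = (1/2)^(94/39) ≈ 0.1881; Cmin,ss = (1639/242)·f/(1−f) ≈ 1.569 mg/L.
Regimen B: f = (1/2)^(89/39) ≈ 0.2056; Cmin,ss = (1653/242)·f/(1−f) ≈ 1.768 mg/L.
Difference ≈ 1.569 − 1.768 ≈ -0.199 mg/L.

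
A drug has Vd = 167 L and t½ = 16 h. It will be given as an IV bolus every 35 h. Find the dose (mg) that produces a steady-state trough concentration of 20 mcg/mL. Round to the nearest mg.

11874 mg

τ/t½ = 35/16 ≈ 2.1875, so f = (1/2)^(35/16) ≈ 0.219532.
Cmin,ss = (D/Vd)·f/(1−f), so D = Cmin,ss·Vd·(1−f)/f.
D = 20 × 167 × (1−f)/f ≈ 20 × 167 × 3.55514 ≈ 11874.17 mg.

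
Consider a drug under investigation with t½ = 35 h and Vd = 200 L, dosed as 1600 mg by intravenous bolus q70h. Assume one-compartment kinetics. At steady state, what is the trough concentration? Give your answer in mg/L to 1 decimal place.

2.7 mg/L

τ = 70 h = 2 half-lives, so f = (1/2)^2 = 0.25.
At steady state, R = 1/(1 − 0.25) = 4/3.
Single-dose peak C₀ = D/Vd = 1600/200 = 8 mg/L.
Steady-state peak Cmax,ss = C₀·R = 8 × 4/3 ≈ 10.667 mg/L.
Steady-state trough Cmin,ss = Cmax,ss·f ≈ 10.667 × 0.25 ≈ 2.667 mg/L.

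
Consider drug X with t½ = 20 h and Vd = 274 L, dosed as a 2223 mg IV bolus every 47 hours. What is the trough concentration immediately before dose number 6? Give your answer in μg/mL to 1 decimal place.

2.0 μg/mL

f = (1/2)^(τ/t½) = (1/2)^(47/20) ≈ 0.1961.
C₀ = D/Vd = 2223/274 ≈ 8.113 μg/mL.
Before the 6th dose, 5 doses have been given. Superposition: Cmin = C₀·(f + f² + … + f^5).
≈ 8.113 × (0.1961 + 0.0385 + 0.0075 + 0.0015 + 0.0003) ≈ 8.113 × 0.2439 ≈ 1.979 μg/mL.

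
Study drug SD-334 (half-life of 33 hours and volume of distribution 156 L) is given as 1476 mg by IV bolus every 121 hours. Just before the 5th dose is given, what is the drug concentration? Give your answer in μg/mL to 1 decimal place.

0.8 μg/mL

f = (1/2)^(τ/t½) = (1/2)^(121/33) ≈ 0.0787.
C₀ = D/Vd = 1476/156 ≈ 9.462 μg/mL.
Before the 5th dose, 4 doses have been given. Superposition: Cmin = C₀·(f + f² + … + f^4).
≈ 9.462 × (0.0787 + 0.0062 + 0.0005 + 0.0000) ≈ 9.462 × 0.0854 ≈ 0.808 μg/mL.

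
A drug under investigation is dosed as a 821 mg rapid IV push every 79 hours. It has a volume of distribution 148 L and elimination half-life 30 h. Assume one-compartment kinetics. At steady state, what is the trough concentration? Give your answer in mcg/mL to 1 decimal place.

Over one 79-h interval, 79/30 ≈ 2.6333 half-lives elapse, leaving f ≈ 0.1612 of each dose.
Single-dose peak C₀ = D/Vd = 821/148 ≈ 5.547 mcg/mL.
Steady-state trough Cmin,ss = C₀·f/(1−f) ≈ 5.547 × 0.1612/0.8388 ≈ 1.066 mcg/mL.

1.1 mcg/mL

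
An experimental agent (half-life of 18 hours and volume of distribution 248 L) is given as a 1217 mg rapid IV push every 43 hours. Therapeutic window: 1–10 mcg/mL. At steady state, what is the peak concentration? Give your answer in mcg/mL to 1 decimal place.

k = ln2/t½ = ln2/18 ≈ 0.038508 h⁻¹; fraction remaining f = e^(−kτ) = e^(−0.038508×43) ≈ 0.1909.
Accumulation ratio R = 1/(1 − f) ≈ 1/0.8091 ≈ 1.2359.
Each bolus raises the concentration by D/Vd = 1217/248 ≈ 4.907 mcg/mL.
Steady-state peak Cmax,ss = C₀·R ≈ 4.907 × 1.2359 ≈ 6.065 mcg/mL.
Peak 6.1 mcg/mL vs MTC 10 mcg/mL: below toxic threshold.

6.1 mcg/mL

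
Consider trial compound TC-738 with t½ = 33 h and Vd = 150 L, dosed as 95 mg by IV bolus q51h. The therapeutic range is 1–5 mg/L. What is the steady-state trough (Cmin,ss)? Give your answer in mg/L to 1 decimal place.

0.3 mg/L

k = ln2/t½ = ln2/33 ≈ 0.021004 h⁻¹; fraction remaining f = e^(−kτ) = e^(−0.021004×51) ≈ 0.3426.
At steady state, accumulation factor R = 1/(1 − e^(−kτ)) ≈ 1.5211.
Single-dose peak C₀ = D/Vd = 95/150 ≈ 0.633 mg/L.
Steady-state peak Cmax,ss = C₀·R ≈ 0.633 × 1.5211 ≈ 0.963 mg/L.
Steady-state trough Cmin,ss = Cmax,ss·f ≈ 0.963 × 0.3426 ≈ 0.330 mg/L.
Trough 0.3 mg/L vs MEC 1 mg/L: subtherapeutic.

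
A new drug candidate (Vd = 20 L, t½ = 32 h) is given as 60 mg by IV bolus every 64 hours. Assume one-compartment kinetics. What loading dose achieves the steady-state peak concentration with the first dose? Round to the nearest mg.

80 mg

f = (1/2)^(64/32) ≈ 0.250000; accumulation ratio R = 1/(1−f) ≈ 1.33333.
Loading dose to hit Cmax,ss on first dose: D_load = D_maint·R ≈ 60 × 1.33333 ≈ 80.00 mg.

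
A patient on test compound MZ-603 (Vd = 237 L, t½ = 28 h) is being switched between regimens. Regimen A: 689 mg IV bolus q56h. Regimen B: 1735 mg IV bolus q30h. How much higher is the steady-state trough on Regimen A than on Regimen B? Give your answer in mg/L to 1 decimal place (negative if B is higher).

-5.7 mg/L

Regimen A: f = (1/2)^(56/28) ≈ 0.2500; Cmin,ss = (689/237)·f/(1−f) ≈ 0.969 mg/L.
Regimen B: f = (1/2)^(30/28) ≈ 0.4758; Cmin,ss = (1735/237)·f/(1−f) ≈ 6.645 mg/L.
Difference ≈ 0.969 − 6.645 ≈ -5.676 mg/L.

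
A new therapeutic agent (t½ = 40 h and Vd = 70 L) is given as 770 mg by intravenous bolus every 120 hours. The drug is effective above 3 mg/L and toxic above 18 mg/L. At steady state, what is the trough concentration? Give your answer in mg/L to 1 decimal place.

τ = 120 h = 3 half-lives, so f = (1/2)^3 = 0.125.
Accumulation ratio R = 1/(1 − f) = 1/0.875 = 8/7.
Single-dose peak C₀ = D/Vd = 770/70 = 11 mg/L.
Steady-state peak Cmax,ss = C₀·R = 11 × 8/7 ≈ 12.571 mg/L.
Steady-state trough Cmin,ss = Cmax,ss·f ≈ 12.571 × 0.125 ≈ 1.571 mg/L.
Trough 1.6 mg/L vs MEC 3 mg/L: subtherapeutic.

1.6 mg/L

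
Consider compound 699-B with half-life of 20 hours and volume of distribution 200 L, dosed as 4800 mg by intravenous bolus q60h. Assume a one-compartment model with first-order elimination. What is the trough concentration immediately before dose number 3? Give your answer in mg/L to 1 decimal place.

f = (1/2)^(τ/t½) = (1/2)^(60/20) ≈ 0.1250.
C₀ = D/Vd = 4800/200 ≈ 24.000 mg/L.
Before the 3rd dose, 2 doses have been given. Superposition: Cmin = C₀·(f + f²).
≈ 24.000 × (0.1250 + 0.0156) ≈ 24.000 × 0.1406 ≈ 3.374 mg/L.

3.4 mg/L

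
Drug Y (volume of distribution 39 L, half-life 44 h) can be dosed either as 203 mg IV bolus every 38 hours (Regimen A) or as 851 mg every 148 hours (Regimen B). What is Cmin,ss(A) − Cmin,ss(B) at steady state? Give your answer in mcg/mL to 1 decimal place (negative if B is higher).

Regimen A: f = (1/2)^(38/44) ≈ 0.5496; Cmin,ss = (203/39)·f/(1−f) ≈ 6.352 mcg/mL.
Regimen B: f = (1/2)^(148/44) ≈ 0.0972; Cmin,ss = (851/39)·f/(1−f) ≈ 2.349 mcg/mL.
Difference ≈ 6.352 − 2.349 ≈ 4.003 mcg/mL.

4.0 mcg/mL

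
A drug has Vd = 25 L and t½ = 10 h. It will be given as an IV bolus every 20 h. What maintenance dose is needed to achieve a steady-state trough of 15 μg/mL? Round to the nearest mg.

τ/t½ = 20/10 ≈ 2, so f = (1/2)^(20/10) ≈ 0.250000.
Cmin,ss = (D/Vd)·f/(1−f), so D = Cmin,ss·Vd·(1−f)/f.
D = 15 × 25 × (1−f)/f ≈ 15 × 25 × 3.00000 ≈ 1125.00 mg.

1125 mg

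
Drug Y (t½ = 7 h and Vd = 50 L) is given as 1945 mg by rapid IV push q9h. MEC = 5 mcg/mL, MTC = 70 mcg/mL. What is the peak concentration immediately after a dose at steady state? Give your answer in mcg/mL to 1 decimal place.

66.0 mcg/mL

Over one 9-h interval, 9/7 ≈ 1.2857 half-lives elapse, leaving f ≈ 0.4102 of each dose.
At steady state, accumulation factor R = 1/(1 − e^(−kτ)) ≈ 1.6955.
Single-dose peak C₀ = D/Vd = 1945/50 ≈ 38.900 mcg/mL.
Cmax,ss = C₀/(1 − f) ≈ 38.900/0.5898 ≈ 65.955 mcg/mL.
Peak 66.0 mcg/mL vs MTC 70 mcg/mL: below toxic threshold.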